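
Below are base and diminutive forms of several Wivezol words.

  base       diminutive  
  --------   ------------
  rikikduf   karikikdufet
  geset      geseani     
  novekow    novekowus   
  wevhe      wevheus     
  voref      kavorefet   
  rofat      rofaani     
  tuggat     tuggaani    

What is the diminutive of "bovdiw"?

bovdiwus

"bovdiw" ends in -w. The one such stem in the data (novekow → novekowus) adds -us, so the same rule applies.
The other patterns: stems ending in -t drop the final letter and add -ani; stems ending in -f add ka- … -et around the stem.
So bovdiw → bovdiwus.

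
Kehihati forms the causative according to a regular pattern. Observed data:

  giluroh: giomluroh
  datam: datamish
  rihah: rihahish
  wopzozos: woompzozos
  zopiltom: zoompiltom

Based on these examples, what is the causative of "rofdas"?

rofdasish

zopiltom and datam both end in -m yet inflect differently (zoompiltom, datamish), so the final letter is not what conditions the rule; the last vowel is.
"rofdas" has last vowel 'a'. The stems whose last vowel is 'a' (datam → datamish, rihah → rihahish) add -ish.
So rofdas → rofdasish.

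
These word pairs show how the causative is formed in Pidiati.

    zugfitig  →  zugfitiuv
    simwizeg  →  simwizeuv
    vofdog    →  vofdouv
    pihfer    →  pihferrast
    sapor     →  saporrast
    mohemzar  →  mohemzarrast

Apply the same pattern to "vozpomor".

vozpomorrast

simwizeg and pihfer both have last vowel 'e' yet inflect differently (simwizeuv, pihferrast), so the last vowel is not what conditions the rule; the final letter is.
"vozpomor" ends in -r. The stems ending in -r (pihfer → pihferrast, sapor → saporrast, mohemzar → mohemzarrast) double the final consonant and add -ast.
The other pattern: stems ending in -g drop the final letter and add -uv.
So vozpomor → vozpomorrast.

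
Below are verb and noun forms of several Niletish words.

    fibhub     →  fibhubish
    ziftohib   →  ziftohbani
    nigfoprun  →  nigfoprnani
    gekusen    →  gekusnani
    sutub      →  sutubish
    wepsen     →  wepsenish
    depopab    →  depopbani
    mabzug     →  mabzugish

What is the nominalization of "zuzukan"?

zuzuknani

wepsen and nigfoprun both end in -n yet inflect differently (wepsenish, nigfoprnani), so the final letter is not what conditions the rule; the number of vowels is.
"zuzukan" has 3 vowels. The stems with 3 vowels (nigfoprun → nigfoprnani, depopab → depopbani, gekusen → gekusnani) delete the last vowel and add -ani.
So zuzukan → zuzuknani.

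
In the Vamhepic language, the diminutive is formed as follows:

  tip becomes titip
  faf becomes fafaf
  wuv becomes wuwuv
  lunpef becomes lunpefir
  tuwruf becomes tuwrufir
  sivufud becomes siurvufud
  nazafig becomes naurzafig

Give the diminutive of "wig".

wiwig

faf and lunpef both end in -f yet inflect differently (fafaf, lunpefir), so the final letter is not what conditions the rule; the number of vowels is.
"wig" has 1 vowel. The stems with 1 vowel (tip → titip, faf → fafaf, wuv → wuwuv) repeat the first consonant+vowel as a prefix.
So wig → wiwig.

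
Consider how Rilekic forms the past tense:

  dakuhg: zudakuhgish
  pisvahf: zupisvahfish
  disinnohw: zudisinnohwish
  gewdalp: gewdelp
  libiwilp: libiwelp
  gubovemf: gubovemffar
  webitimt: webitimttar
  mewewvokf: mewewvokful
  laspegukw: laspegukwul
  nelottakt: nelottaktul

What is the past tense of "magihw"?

zumagihwish

"magihw" has second-to-last letter 'h'. The stems whose second-to-last letter is 'h' (dakuhg → zudakuhgish, pisvahf → zupisvahfish, disinnohw → zudisinnohwish) add zu- … -ish around the stem.
So magihw → zumagihwish.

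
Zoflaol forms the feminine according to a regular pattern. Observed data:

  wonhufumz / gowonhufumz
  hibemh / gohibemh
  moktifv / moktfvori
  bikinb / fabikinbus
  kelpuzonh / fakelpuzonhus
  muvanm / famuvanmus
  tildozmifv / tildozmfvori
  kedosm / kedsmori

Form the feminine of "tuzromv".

gotuzromv

"tuzromv" has second-to-last letter 'm'. The stems whose second-to-last letter is 'm' (hibemh → gohibemh, wonhufumz → gowonhufumz) add the prefix go-.
The other patterns: stems whose second-to-last letter is 'n' add fa- … -us around the stem; stems whose second-to-last letter is 'f' or 's' delete the last vowel and add -ori.
So tuzromv → gotuzromv.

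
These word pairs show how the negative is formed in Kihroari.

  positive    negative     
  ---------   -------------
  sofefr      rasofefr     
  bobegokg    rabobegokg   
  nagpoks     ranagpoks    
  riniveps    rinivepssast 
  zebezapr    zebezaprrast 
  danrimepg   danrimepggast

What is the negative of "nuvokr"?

"nuvokr" has second-to-last letter 'k'. The stems whose second-to-last letter is 'k' (bobegokg → rabobegokg, nagpoks → ranagpoks) add the prefix ra-.
The other pattern: stems whose second-to-last letter is 'p' double the final consonant and add -ast.
So nuvokr → ranuvokr.

ranuvokr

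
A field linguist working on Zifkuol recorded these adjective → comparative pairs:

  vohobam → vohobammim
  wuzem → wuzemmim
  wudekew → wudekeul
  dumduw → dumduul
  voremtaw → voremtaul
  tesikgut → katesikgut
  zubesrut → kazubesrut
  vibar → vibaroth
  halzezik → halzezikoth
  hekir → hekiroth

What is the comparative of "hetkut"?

kahetkut

wuzem and wudekew both have last vowel 'e' yet inflect differently (wuzemmim, wudekeul), so the last vowel is not what conditions the rule; the final letter is.
"hetkut" ends in -t. The stems ending in -t (tesikgut → katesikgut, zubesrut → kazubesrut) add the prefix ka-.
The other patterns: stems ending in -m double the final consonant and add -im; stems ending in -w drop the final letter and add -ul; stems ending in -k or -r add -oth.
So hetkut → kahetkut.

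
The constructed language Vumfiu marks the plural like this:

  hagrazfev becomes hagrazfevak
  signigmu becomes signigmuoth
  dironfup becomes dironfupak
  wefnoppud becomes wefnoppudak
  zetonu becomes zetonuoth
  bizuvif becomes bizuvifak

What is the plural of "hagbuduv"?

zetonu and wefnoppud both have last vowel 'u' yet inflect differently (zetonuoth, wefnoppudak), so the last vowel is not what conditions the rule; whether the stem ends in a vowel or a consonant is.
"hagbuduv" ends in a consonant. The stems ending in a consonant (wefnoppud → wefnoppudak, bizuvif → bizuvifak, hagrazfev → hagrazfevak) add -ak.
The other pattern: stems ending in a vowel add -oth.
So hagbuduv → hagbuduvak.

hagbuduvak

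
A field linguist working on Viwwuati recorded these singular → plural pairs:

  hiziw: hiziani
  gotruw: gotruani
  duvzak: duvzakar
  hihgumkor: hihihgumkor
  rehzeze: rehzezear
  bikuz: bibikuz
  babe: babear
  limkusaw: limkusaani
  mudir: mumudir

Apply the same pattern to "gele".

gelear

"gele" ends in -e. The stems ending in -e (rehzeze → rehzezear, babe → babear) add -ar.
So gele → gelear.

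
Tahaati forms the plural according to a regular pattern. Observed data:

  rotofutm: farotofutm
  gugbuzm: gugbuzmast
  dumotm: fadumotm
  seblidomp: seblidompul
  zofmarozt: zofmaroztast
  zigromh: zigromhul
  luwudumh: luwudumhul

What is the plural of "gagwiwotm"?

fagagwiwotm

dumotm and gugbuzm both end in -m yet inflect differently (fadumotm, gugbuzmast), so the final letter is not what conditions the rule; the second-to-last letter is.
"gagwiwotm" has second-to-last letter 't'. The stems whose second-to-last letter is 't' (dumotm → fadumotm, rotofutm → farotofutm) add the prefix fa-.
So gagwiwotm → fagagwiwotm.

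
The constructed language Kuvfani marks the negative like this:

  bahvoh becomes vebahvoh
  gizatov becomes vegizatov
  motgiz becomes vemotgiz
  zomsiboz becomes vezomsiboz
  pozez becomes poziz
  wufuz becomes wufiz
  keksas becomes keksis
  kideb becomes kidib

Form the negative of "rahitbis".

motgiz and pozez both end in -z yet inflect differently (vemotgiz, poziz), so the final letter is not what conditions the rule; the last vowel is.
"rahitbis" has last vowel 'i'. The one such stem in the data (motgiz → vemotgiz) adds the prefix ve-, so the same rule applies.
The other pattern: stems whose last vowel is 'a', 'e' or 'u' change the last vowel to 'i'.
So rahitbis → verahitbis.

verahitbis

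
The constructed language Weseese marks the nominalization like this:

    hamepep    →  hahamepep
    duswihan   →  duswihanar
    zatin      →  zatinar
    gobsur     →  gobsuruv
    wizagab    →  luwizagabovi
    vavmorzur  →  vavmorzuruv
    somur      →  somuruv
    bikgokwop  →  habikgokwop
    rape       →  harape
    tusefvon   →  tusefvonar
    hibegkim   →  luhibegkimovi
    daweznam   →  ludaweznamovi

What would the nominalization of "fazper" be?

fazperuv

"fazper" ends in -r. The stems ending in -r (vavmorzur → vavmorzuruv, somur → somuruv, gobsur → gobsuruv) add -uv.
The other patterns: stems ending in -n add -ar; stems ending in -e or -p add the prefix ha-; stems ending in -b or -m add lu- … -ovi around the stem.
So fazper → fazperuv.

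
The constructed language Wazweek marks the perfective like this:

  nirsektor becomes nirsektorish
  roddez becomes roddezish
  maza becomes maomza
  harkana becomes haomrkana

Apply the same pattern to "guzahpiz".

guzahpizish

"guzahpiz" ends in a consonant. The stems ending in a consonant (nirsektor → nirsektorish, roddez → roddezish) add -ish.
The other pattern: stems ending in a vowel insert -om- after the first vowel.
So guzahpiz → guzahpizish.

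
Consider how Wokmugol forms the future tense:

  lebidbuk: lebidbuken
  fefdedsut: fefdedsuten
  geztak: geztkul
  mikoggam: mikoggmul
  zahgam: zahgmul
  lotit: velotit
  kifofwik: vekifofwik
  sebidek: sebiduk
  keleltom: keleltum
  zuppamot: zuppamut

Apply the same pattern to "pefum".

"pefum" has last vowel 'u'. The stems whose last vowel is 'u' (lebidbuk → lebidbuken, fefdedsut → fefdedsuten) add -en.
The other patterns: stems whose last vowel is 'a' delete the last vowel and add -ul; stems whose last vowel is 'i' add the prefix ve-; stems whose last vowel is 'e' or 'o' change the last vowel to 'u'.
So pefum → pefumen.

pefumen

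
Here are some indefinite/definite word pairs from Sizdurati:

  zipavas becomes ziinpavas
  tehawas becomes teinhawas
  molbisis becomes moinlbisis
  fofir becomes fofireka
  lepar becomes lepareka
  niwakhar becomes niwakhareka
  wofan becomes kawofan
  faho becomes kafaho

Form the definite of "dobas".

"dobas" ends in -s. The stems ending in -s (zipavas → ziinpavas, tehawas → teinhawas, molbisis → moinlbisis) insert -in- after the first vowel.
The other patterns: stems ending in -r add -eka; stems ending in -n or -o add the prefix ka-.
So dobas → doinbas.

doinbas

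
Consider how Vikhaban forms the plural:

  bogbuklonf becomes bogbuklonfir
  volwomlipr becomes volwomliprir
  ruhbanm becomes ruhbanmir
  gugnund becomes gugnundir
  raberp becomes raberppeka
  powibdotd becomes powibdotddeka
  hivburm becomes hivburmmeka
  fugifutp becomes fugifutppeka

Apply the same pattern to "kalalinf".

"kalalinf" has second-to-last letter 'n'. The stems whose second-to-last letter is 'n' (bogbuklonf → bogbuklonfir, ruhbanm → ruhbanmir, gugnund → gugnundir) add -ir.
The other pattern: stems whose second-to-last letter is 'r' or 't' double the final consonant and add -eka.
So kalalinf → kalalinfir.

kalalinfir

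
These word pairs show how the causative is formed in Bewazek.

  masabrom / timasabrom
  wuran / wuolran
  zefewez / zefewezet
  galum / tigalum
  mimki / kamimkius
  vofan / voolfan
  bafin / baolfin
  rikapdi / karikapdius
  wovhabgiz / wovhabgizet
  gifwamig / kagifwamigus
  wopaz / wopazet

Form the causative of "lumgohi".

kalumgohius

bafin and gifwamig both have last vowel 'i' yet inflect differently (baolfin, kagifwamigus), so the last vowel is not what conditions the rule; the final letter is.
"lumgohi" ends in -i. The stems ending in -i (mimki → kamimkius, rikapdi → karikapdius) add ka- … -us around the stem.
The other patterns: stems ending in -n insert -ol- after the first vowel; stems ending in -m add the prefix ti-; stems ending in -z add -et.
So lumgohi → kalumgohius.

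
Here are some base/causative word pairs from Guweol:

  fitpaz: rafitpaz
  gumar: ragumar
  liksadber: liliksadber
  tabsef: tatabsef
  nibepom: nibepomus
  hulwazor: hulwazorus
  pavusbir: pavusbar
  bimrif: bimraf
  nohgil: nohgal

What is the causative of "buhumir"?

gumar and liksadber both end in -r yet inflect differently (ragumar, liliksadber), so the final letter is not what conditions the rule; the last vowel is.
"buhumir" has last vowel 'i'. The stems whose last vowel is 'i' (pavusbir → pavusbar, bimrif → bimraf, nohgil → nohgal) change the last vowel to 'a'.
The other patterns: stems whose last vowel is 'a' add the prefix ra-; stems whose last vowel is 'e' repeat the first consonant+vowel as a prefix; stems whose last vowel is 'o' add -us.
So buhumir → buhumar.

buhumar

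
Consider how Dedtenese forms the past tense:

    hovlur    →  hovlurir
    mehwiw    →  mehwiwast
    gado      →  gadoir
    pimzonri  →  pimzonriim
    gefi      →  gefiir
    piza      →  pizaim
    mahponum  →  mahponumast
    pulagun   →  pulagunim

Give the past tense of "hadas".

pimzonri and gefi both end in -i yet inflect differently (pimzonriim, gefiir), so the final letter is not what conditions the rule; the first letter is.
"hadas" begins with h-. The one such stem in the data (hovlur → hovlurir) adds -ir, so the same rule applies.
So hadas → hadasir.

hadasir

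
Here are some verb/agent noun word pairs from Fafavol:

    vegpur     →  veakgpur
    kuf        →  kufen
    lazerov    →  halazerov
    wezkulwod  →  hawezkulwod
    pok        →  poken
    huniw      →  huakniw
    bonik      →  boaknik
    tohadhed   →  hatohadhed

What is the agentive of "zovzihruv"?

hazovzihruv

pok and bonik both end in -k yet inflect differently (poken, boaknik), so the final letter is not what conditions the rule; the number of vowels is.
"zovzihruv" has 3 vowels. The stems with 3 vowels (wezkulwod → hawezkulwod, tohadhed → hatohadhed, lazerov → halazerov) add the prefix ha-.
The other patterns: stems with 1 vowel add -en; stems with 2 vowels insert -ak- after the first vowel.
So zovzihruv → hazovzihruv.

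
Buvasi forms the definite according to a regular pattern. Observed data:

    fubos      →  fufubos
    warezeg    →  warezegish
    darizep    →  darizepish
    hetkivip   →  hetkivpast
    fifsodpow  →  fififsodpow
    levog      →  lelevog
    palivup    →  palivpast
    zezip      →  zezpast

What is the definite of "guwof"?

guguwof

levog and warezeg both end in -g yet inflect differently (lelevog, warezegish), so the final letter is not what conditions the rule; the last vowel is.
"guwof" has last vowel 'o'. The stems whose last vowel is 'o' (fubos → fufubos, fifsodpow → fififsodpow, levog → lelevog) repeat the first consonant+vowel as a prefix.
So guwof → guguwof.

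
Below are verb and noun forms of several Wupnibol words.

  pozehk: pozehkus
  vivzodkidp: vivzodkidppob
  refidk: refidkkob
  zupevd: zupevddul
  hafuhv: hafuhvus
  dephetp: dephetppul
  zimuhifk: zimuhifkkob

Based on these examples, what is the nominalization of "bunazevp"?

bunazevppul

"bunazevp" has second-to-last letter 'v'. The one such stem in the data (zupevd → zupevddul) doubles the final consonant and adds -ul (as does dephetp), so the same rule applies.
So bunazevp → bunazevppul.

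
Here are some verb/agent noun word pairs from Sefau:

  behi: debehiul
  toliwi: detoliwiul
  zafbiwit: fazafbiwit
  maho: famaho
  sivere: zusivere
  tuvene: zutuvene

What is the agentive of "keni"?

dekeniul

behi and zafbiwit both have last vowel 'i' yet inflect differently (debehiul, fazafbiwit), so the last vowel is not what conditions the rule; the final letter is.
"keni" ends in -i. The stems ending in -i (behi → debehiul, toliwi → detoliwiul) add de- … -ul around the stem.
So keni → dekeniul.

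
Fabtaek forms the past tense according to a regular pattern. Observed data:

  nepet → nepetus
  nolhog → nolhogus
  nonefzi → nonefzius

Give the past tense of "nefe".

nefeus

Every pair shown (nepet → nepetus, nolhog → nolhogus, nonefzi → nonefzius) follows the same rule: add -us.
So nefe → nefeus.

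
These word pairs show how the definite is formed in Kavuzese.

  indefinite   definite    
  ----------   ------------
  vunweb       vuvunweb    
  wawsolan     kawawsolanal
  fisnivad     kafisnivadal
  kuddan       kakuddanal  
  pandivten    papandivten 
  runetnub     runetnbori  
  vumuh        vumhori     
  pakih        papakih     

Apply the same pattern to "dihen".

vumuh and pakih both end in -h yet inflect differently (vumhori, papakih), so the final letter is not what conditions the rule; the last vowel is.
"dihen" has last vowel 'e'. The stems whose last vowel is 'e' (pandivten → papandivten, vunweb → vuvunweb) repeat the first consonant+vowel as a prefix.
The other patterns: stems whose last vowel is 'a' add ka- … -al around the stem; stems whose last vowel is 'u' delete the last vowel and add -ori.
So dihen → didihen.

didihen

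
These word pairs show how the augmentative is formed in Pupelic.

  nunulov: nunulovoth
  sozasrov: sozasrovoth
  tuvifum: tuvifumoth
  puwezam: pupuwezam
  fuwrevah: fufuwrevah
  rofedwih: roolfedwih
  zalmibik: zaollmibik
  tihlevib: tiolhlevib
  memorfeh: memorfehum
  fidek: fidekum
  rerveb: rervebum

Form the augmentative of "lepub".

lepuboth

tuvifum and puwezam both end in -m yet inflect differently (tuvifumoth, pupuwezam), so the final letter is not what conditions the rule; the last vowel is.
"lepub" has last vowel 'u'. The one such stem in the data (tuvifum → tuvifumoth) adds -oth, so the same rule applies.
So lepub → lepuboth.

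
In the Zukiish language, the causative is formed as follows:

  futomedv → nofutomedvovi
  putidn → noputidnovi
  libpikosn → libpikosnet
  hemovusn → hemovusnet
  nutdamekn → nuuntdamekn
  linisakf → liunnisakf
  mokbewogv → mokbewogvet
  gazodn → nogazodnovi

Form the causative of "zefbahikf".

zeunfbahikf

"zefbahikf" has second-to-last letter 'k'. The stems whose second-to-last letter is 'k' (nutdamekn → nuuntdamekn, linisakf → liunnisakf) insert -un- after the first vowel.
So zefbahikf → zeunfbahikf.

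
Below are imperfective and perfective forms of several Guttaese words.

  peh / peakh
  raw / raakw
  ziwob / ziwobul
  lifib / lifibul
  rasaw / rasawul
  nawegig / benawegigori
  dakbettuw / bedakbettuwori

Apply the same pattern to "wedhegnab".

raw and rasaw both end in -w yet inflect differently (raakw, rasawul), so the final letter is not what conditions the rule; the number of vowels is.
"wedhegnab" has 3 vowels. The stems with 3 vowels (nawegig → benawegigori, dakbettuw → bedakbettuwori) add be- … -ori around the stem.
So wedhegnab → bewedhegnabori.

bewedhegnabori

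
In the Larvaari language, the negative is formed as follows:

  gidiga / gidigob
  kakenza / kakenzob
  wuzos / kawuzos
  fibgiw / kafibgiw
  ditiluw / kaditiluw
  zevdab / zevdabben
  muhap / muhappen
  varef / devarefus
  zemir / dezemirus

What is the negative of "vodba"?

vodbob

gidiga and zevdab both have last vowel 'a' yet inflect differently (gidigob, zevdabben), so the last vowel is not what conditions the rule; the final letter is.
"vodba" ends in -a. The stems ending in -a (gidiga → gidigob, kakenza → kakenzob) drop the final letter and add -ob.
So vodba → vodbob.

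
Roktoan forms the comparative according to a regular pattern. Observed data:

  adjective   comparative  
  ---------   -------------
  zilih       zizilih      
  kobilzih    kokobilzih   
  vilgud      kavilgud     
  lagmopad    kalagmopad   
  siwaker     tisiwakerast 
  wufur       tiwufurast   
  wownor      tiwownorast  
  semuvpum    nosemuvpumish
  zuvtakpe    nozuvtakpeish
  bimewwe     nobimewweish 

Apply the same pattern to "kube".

nokubeish

"kube" ends in -e. The stems ending in -e (zuvtakpe → nozuvtakpeish, bimewwe → nobimewweish) add no- … -ish around the stem.
So kube → nokubeish.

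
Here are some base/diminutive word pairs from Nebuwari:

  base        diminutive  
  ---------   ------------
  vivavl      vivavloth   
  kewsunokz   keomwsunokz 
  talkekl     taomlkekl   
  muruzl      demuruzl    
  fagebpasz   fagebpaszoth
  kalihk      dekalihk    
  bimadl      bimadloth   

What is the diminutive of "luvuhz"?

deluvuhz

talkekl and muruzl both end in -l yet inflect differently (taomlkekl, demuruzl), so the final letter is not what conditions the rule; the second-to-last letter is.
"luvuhz" has second-to-last letter 'h'. The one such stem in the data (kalihk → dekalihk) adds the prefix de-, so the same rule applies.
The other patterns: stems whose second-to-last letter is 'k' insert -om- after the first vowel; stems whose second-to-last letter is 'd', 's' or 'v' add -oth.
So luvuhz → deluvuhz.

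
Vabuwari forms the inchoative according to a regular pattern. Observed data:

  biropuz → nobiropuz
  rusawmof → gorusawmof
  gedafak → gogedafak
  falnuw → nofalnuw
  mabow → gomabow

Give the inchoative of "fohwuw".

nofohwuw

falnuw and mabow both end in -w yet inflect differently (nofalnuw, gomabow), so the final letter is not what conditions the rule; the last vowel is.
"fohwuw" has last vowel 'u'. The stems whose last vowel is 'u' (falnuw → nofalnuw, biropuz → nobiropuz) add the prefix no-.
The other pattern: stems whose last vowel is 'a' or 'o' add the prefix go-.
So fohwuw → nofohwuw.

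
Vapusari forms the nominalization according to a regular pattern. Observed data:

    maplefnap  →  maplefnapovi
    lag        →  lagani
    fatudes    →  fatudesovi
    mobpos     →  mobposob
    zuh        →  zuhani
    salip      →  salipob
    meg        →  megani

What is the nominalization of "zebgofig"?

salip and maplefnap both end in -p yet inflect differently (salipob, maplefnapovi), so the final letter is not what conditions the rule; the number of vowels is.
"zebgofig" has 3 vowels. The stems with 3 vowels (maplefnap → maplefnapovi, fatudes → fatudesovi) add -ovi.
So zebgofig → zebgofigovi.

zebgofigovi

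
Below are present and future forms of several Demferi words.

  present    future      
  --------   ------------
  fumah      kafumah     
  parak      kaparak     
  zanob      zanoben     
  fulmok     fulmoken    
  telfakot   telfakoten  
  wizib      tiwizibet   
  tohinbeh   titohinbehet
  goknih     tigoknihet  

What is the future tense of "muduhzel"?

parak and fulmok both end in -k yet inflect differently (kaparak, fulmoken), so the final letter is not what conditions the rule; the last vowel is.
"muduhzel" has last vowel 'e'. The one such stem in the data (tohinbeh → titohinbehet) adds ti- … -et around the stem, so the same rule applies.
The other patterns: stems whose last vowel is 'a' add the prefix ka-; stems whose last vowel is 'o' add -en.
So muduhzel → timuduhzelet.

timuduhzelet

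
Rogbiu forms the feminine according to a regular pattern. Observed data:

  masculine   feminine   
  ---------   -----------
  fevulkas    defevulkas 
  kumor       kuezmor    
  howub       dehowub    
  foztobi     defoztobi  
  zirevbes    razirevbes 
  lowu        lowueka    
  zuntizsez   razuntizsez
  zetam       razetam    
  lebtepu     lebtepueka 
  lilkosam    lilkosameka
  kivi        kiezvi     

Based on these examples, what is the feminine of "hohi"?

"hohi" begins with h-. The one such stem in the data (howub → dehowub) adds the prefix de-, so the same rule applies.
So hohi → dehohi.

dehohi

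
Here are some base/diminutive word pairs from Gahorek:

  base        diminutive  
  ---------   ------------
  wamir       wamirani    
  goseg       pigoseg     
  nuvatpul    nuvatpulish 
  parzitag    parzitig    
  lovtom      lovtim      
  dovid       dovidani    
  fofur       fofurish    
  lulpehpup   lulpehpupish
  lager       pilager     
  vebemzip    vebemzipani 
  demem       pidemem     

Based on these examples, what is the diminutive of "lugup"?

"lugup" has last vowel 'u'. The stems whose last vowel is 'u' (lulpehpup → lulpehpupish, fofur → fofurish, nuvatpul → nuvatpulish) add -ish.
So lugup → lugupish.

lugupish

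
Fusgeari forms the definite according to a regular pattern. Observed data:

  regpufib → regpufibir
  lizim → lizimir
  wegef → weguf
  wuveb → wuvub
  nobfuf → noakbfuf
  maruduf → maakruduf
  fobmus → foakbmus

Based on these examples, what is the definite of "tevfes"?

tevfus

regpufib and wuveb both end in -b yet inflect differently (regpufibir, wuvub), so the final letter is not what conditions the rule; the last vowel is.
"tevfes" has last vowel 'e'. The stems whose last vowel is 'e' (wegef → weguf, wuveb → wuvub) change the last vowel to 'u'.
So tevfes → tevfus.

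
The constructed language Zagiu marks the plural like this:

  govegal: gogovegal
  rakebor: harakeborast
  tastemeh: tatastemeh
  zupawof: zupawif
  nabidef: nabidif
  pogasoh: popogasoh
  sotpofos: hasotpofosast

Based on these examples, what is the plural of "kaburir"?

hakaburirast

"kaburir" ends in -r. The one such stem in the data (rakebor → harakeborast) adds ha- … -ast around the stem, so the same rule applies.
The other patterns: stems ending in -f change the last vowel to 'i'; stems ending in -h or -l repeat the first consonant+vowel as a prefix.
So kaburir → hakaburirast.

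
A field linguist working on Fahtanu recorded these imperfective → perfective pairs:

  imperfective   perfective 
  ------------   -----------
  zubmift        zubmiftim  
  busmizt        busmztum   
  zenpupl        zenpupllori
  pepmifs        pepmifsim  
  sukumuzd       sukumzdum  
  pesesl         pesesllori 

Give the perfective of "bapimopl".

bapimopllori

busmizt and zubmift both end in -t yet inflect differently (busmztum, zubmiftim), so the final letter is not what conditions the rule; the second-to-last letter is.
"bapimopl" has second-to-last letter 'p'. The one such stem in the data (zenpupl → zenpupllori) doubles the final consonant and adds -ori (as does pesesl), so the same rule applies.
The other patterns: stems whose second-to-last letter is 'z' delete the last vowel and add -um; stems whose second-to-last letter is 'f' add -im.
So bapimopl → bapimopllori.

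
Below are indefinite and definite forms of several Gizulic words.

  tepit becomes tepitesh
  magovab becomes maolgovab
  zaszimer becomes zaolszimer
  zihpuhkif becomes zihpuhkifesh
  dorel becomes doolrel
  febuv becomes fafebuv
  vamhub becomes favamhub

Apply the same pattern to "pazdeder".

paolzdeder

"pazdeder" has last vowel 'e'. The stems whose last vowel is 'e' (zaszimer → zaolszimer, dorel → doolrel) insert -ol- after the first vowel.
The other patterns: stems whose last vowel is 'i' add -esh; stems whose last vowel is 'u' add the prefix fa-.
So pazdeder → paolzdeder.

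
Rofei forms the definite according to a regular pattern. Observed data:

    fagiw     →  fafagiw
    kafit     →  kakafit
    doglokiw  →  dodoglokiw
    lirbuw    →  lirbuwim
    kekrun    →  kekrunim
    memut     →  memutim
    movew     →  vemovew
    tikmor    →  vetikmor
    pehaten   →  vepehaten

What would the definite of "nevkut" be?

nevkutim

fagiw and lirbuw both end in -w yet inflect differently (fafagiw, lirbuwim), so the final letter is not what conditions the rule; the last vowel is.
"nevkut" has last vowel 'u'. The stems whose last vowel is 'u' (lirbuw → lirbuwim, kekrun → kekrunim, memut → memutim) add -im.
So nevkut → nevkutim.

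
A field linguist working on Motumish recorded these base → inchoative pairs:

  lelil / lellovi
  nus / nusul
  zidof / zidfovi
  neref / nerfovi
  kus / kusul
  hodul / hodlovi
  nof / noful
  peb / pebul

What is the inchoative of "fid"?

fidul

"fid" has 1 vowel. The stems with 1 vowel (nof → noful, kus → kusul, nus → nusul) add -ul.
The other pattern: stems with 2 vowels delete the last vowel and add -ovi.
So fid → fidul.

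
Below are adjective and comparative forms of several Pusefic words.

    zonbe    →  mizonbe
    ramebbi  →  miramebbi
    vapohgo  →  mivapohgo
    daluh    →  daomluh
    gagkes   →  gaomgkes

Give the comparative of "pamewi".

zonbe and gagkes both have last vowel 'e' yet inflect differently (mizonbe, gaomgkes), so the last vowel is not what conditions the rule; whether the stem ends in a vowel or a consonant is.
"pamewi" ends in a vowel. The stems ending in a vowel (zonbe → mizonbe, ramebbi → miramebbi, vapohgo → mivapohgo) add the prefix mi-.
The other pattern: stems ending in a consonant insert -om- after the first vowel.
So pamewi → mipamewi.

mipamewi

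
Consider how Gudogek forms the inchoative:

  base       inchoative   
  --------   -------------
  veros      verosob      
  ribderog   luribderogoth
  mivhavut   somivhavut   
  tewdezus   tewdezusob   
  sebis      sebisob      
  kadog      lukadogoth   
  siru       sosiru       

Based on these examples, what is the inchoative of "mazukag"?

lumazukagoth

"mazukag" ends in -g. The stems ending in -g (kadog → lukadogoth, ribderog → luribderogoth) add lu- … -oth around the stem.
The other patterns: stems ending in -s add -ob; stems ending in -t or -u add the prefix so-.
So mazukag → lumazukagoth.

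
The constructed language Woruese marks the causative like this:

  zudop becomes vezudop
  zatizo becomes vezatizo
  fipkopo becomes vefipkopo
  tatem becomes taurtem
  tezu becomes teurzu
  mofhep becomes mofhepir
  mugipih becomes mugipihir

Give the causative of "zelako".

vezelako

"zelako" begins with z-. The stems beginning with z- (zudop → vezudop, zatizo → vezatizo) add the prefix ve-.
So zelako → vezelako.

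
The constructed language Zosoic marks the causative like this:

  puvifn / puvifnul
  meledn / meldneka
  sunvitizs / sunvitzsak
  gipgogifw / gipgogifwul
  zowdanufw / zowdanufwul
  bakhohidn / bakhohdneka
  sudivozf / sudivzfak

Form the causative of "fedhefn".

fedhefnul

"fedhefn" has second-to-last letter 'f'. The stems whose second-to-last letter is 'f' (gipgogifw → gipgogifwul, puvifn → puvifnul, zowdanufw → zowdanufwul) add -ul.
The other patterns: stems whose second-to-last letter is 'z' delete the last vowel and add -ak; stems whose second-to-last letter is 'd' delete the last vowel and add -eka.
So fedhefn → fedhefnul.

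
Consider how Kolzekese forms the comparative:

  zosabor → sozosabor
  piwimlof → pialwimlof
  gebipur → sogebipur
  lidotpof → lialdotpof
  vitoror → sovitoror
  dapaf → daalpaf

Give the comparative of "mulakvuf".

piwimlof and vitoror both have last vowel 'o' yet inflect differently (pialwimlof, sovitoror), so the last vowel is not what conditions the rule; the final letter is.
"mulakvuf" ends in -f. The stems ending in -f (dapaf → daalpaf, piwimlof → pialwimlof, lidotpof → lialdotpof) insert -al- after the first vowel.
The other pattern: stems ending in -r add the prefix so-.
So mulakvuf → muallakvuf.

muallakvuf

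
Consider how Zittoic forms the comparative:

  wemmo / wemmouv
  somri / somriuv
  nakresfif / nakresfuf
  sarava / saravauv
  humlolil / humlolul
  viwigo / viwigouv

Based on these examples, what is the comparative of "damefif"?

damefuf

somri and humlolil both have last vowel 'i' yet inflect differently (somriuv, humlolul), so the last vowel is not what conditions the rule; whether the stem ends in a vowel or a consonant is.
"damefif" ends in a consonant. The stems ending in a consonant (humlolil → humlolul, nakresfif → nakresfuf) change the last vowel to 'u'.
The other pattern: stems ending in a vowel add -uv.
So damefif → damefuf.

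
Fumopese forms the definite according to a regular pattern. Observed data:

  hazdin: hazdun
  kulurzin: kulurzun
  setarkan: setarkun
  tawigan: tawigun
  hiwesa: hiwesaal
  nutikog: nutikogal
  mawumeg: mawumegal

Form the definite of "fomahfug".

setarkan and hiwesa both have last vowel 'a' yet inflect differently (setarkun, hiwesaal), so the last vowel is not what conditions the rule; the final letter is.
"fomahfug" ends in -g. The stems ending in -g (nutikog → nutikogal, mawumeg → mawumegal) add -al.
The other pattern: stems ending in -n change the last vowel to 'u'.
So fomahfug → fomahfugal.

fomahfugal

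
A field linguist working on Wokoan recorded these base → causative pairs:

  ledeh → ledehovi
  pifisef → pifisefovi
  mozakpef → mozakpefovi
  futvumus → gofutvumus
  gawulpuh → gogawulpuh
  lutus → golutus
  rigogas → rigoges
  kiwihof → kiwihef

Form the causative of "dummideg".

"dummideg" has last vowel 'e'. The stems whose last vowel is 'e' (ledeh → ledehovi, pifisef → pifisefovi, mozakpef → mozakpefovi) add -ovi.
So dummideg → dummidegovi.

dummidegovi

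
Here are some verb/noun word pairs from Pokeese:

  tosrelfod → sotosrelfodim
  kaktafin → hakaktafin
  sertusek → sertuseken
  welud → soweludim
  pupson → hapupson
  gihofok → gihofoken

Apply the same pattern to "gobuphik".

gobuphiken

gihofok and pupson both have last vowel 'o' yet inflect differently (gihofoken, hapupson), so the last vowel is not what conditions the rule; the final letter is.
"gobuphik" ends in -k. The stems ending in -k (gihofok → gihofoken, sertusek → sertuseken) add -en.
The other patterns: stems ending in -n add the prefix ha-; stems ending in -d add so- … -im around the stem.
So gobuphik → gobuphiken.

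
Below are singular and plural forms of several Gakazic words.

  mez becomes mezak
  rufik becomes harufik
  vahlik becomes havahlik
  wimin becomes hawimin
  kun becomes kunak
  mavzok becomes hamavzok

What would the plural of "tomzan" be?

hatomzan

"tomzan" has 2 vowels. The stems with 2 vowels (mavzok → hamavzok, rufik → harufik, wimin → hawimin) add the prefix ha-.
The other pattern: stems with 1 vowel add -ak.
So tomzan → hatomzan.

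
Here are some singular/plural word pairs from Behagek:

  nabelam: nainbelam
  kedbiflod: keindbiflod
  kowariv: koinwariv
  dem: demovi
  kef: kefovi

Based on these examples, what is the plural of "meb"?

"meb" has 1 vowel. The stems with 1 vowel (dem → demovi, kef → kefovi) add -ovi.
So meb → mebovi.

mebovi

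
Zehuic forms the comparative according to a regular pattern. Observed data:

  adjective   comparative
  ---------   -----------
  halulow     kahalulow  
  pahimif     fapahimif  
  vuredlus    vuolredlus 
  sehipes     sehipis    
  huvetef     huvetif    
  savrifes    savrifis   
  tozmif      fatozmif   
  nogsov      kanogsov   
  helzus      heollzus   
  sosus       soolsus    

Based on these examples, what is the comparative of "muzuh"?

muolzuh

savrifes and vuredlus both end in -s yet inflect differently (savrifis, vuolredlus), so the final letter is not what conditions the rule; the last vowel is.
"muzuh" has last vowel 'u'. The stems whose last vowel is 'u' (vuredlus → vuolredlus, helzus → heollzus, sosus → soolsus) insert -ol- after the first vowel.
So muzuh → muolzuh.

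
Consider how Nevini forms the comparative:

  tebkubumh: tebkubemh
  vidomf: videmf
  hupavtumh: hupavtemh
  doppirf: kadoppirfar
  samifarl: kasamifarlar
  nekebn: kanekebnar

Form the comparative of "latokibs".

kalatokibsar

vidomf and doppirf both end in -f yet inflect differently (videmf, kadoppirfar), so the final letter is not what conditions the rule; the second-to-last letter is.
"latokibs" has second-to-last letter 'b'. The one such stem in the data (nekebn → kanekebnar) adds ka- … -ar around the stem, so the same rule applies.
So latokibs → kalatokibsar.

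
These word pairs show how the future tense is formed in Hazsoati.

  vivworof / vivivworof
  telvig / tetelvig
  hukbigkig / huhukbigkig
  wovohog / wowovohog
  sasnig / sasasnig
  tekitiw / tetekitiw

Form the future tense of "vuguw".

Every pair shown (vivworof → vivivworof, telvig → tetelvig, hukbigkig → huhukbigkig, …) follows the same rule: repeat the first consonant+vowel as a prefix.
So vuguw → vuvuguw.

vuvuguw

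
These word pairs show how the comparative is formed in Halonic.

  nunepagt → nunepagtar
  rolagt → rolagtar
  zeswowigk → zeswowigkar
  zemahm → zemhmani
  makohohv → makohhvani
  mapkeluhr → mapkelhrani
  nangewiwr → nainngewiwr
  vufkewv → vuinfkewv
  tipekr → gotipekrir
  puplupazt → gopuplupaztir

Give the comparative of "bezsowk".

beinzsowk

mapkeluhr and nangewiwr both end in -r yet inflect differently (mapkelhrani, nainngewiwr), so the final letter is not what conditions the rule; the second-to-last letter is.
"bezsowk" has second-to-last letter 'w'. The stems whose second-to-last letter is 'w' (nangewiwr → nainngewiwr, vufkewv → vuinfkewv) insert -in- after the first vowel.
The other patterns: stems whose second-to-last letter is 'g' add -ar; stems whose second-to-last letter is 'h' delete the last vowel and add -ani; stems whose second-to-last letter is 'k' or 'z' add go- … -ir around the stem.
So bezsowk → beinzsowk.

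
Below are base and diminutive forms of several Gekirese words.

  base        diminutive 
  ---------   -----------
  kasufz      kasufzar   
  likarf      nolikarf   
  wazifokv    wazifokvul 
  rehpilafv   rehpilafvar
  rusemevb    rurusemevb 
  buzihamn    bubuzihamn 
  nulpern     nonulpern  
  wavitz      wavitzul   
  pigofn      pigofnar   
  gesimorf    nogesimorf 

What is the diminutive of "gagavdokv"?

gagavdokvul

nulpern and pigofn both end in -n yet inflect differently (nonulpern, pigofnar), so the final letter is not what conditions the rule; the second-to-last letter is.
"gagavdokv" has second-to-last letter 'k'. The one such stem in the data (wazifokv → wazifokvul) adds -ul, so the same rule applies.
So gagavdokv → gagavdokvul.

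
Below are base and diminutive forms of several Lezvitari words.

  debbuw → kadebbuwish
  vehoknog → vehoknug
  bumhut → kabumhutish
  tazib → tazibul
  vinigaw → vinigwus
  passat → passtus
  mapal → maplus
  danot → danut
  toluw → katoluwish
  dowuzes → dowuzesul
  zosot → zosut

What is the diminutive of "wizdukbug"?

kawizdukbugish

debbuw and vinigaw both end in -w yet inflect differently (kadebbuwish, vinigwus), so the final letter is not what conditions the rule; the last vowel is.
"wizdukbug" has last vowel 'u'. The stems whose last vowel is 'u' (bumhut → kabumhutish, debbuw → kadebbuwish, toluw → katoluwish) add ka- … -ish around the stem.
The other patterns: stems whose last vowel is 'e' or 'i' add -ul; stems whose last vowel is 'a' delete the last vowel and add -us; stems whose last vowel is 'o' change the last vowel to 'u'.
So wizdukbug → kawizdukbugish.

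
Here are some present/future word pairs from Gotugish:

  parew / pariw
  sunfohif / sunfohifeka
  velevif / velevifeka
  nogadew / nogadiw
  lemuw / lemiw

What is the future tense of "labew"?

labiw

velevif and nogadew both have 3 vowels yet inflect differently (velevifeka, nogadiw), so the number of vowels is not what conditions the rule; the final letter is.
"labew" ends in -w. The stems ending in -w (lemuw → lemiw, parew → pariw, nogadew → nogadiw) change the last vowel to 'i'.
The other pattern: stems ending in -f add -eka.
So labew → labiw.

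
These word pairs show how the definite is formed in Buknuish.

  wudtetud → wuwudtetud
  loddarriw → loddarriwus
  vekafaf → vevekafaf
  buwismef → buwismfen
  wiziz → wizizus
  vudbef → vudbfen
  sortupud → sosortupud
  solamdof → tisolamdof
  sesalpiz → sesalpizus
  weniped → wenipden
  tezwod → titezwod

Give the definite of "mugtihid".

mugtihidus

weniped and tezwod both end in -d yet inflect differently (wenipden, titezwod), so the final letter is not what conditions the rule; the last vowel is.
"mugtihid" has last vowel 'i'. The stems whose last vowel is 'i' (loddarriw → loddarriwus, wiziz → wizizus, sesalpiz → sesalpizus) add -us.
The other patterns: stems whose last vowel is 'e' delete the last vowel and add -en; stems whose last vowel is 'o' add the prefix ti-; stems whose last vowel is 'a' or 'u' repeat the first consonant+vowel as a prefix.
So mugtihid → mugtihidus.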